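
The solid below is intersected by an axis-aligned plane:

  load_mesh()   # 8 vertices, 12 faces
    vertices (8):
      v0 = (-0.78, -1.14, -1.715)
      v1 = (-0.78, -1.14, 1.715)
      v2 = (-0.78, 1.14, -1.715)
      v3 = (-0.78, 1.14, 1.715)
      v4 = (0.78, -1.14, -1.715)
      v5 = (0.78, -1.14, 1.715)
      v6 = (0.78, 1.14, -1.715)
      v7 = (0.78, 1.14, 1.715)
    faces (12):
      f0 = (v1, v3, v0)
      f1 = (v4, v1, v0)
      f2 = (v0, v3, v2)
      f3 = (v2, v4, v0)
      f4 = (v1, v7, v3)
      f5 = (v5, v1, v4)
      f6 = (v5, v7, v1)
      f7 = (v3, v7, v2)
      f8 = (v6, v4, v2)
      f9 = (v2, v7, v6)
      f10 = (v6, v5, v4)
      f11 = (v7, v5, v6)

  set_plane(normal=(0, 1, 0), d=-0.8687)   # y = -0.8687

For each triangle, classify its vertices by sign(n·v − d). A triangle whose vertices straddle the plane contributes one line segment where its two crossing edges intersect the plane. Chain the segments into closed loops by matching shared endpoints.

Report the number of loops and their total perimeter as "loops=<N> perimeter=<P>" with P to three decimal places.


Straddling triangles (8 of 12):
  (v1,v3,v0) [-+-] → (-0.78, -0.8687, 1.715)–(-0.78, -0.8687, -1.30686)  len=3.0219
  (v0,v3,v2) [-++] → (-0.78, -0.8687, -1.30686)–(-0.78, -0.8687, -1.715)  len=0.4081
  (v2,v4,v0) [+--] → (0.594374, -0.8687, -1.715)–(-0.78, -0.8687, -1.715)  len=1.3744
  (v1,v7,v3) [-++] → (-0.594374, -0.8687, 1.715)–(-0.78, -0.8687, 1.715)  len=0.1856
  (v5,v7,v1) [-+-] → (0.78, -0.8687, 1.715)–(-0.594374, -0.8687, 1.715)  len=1.3744
  (v6,v4,v2) [+-+] → (0.78, -0.8687, -1.715)–(0.594374, -0.8687, -1.715)  len=0.1856
  (v6,v5,v4) [+--] → (0.78, -0.8687, 1.30686)–(0.78, -0.8687, -1.715)  len=3.0219
  (v7,v5,v6) [+-+] → (0.78, -0.8687, 1.715)–(0.78, -0.8687, 1.30686)  len=0.4081

Chained into 1 loop(s):
  loop 1: 8 segments, perimeter = 9.9800
Total perimeter = 9.980

loops=1 perimeter=9.980


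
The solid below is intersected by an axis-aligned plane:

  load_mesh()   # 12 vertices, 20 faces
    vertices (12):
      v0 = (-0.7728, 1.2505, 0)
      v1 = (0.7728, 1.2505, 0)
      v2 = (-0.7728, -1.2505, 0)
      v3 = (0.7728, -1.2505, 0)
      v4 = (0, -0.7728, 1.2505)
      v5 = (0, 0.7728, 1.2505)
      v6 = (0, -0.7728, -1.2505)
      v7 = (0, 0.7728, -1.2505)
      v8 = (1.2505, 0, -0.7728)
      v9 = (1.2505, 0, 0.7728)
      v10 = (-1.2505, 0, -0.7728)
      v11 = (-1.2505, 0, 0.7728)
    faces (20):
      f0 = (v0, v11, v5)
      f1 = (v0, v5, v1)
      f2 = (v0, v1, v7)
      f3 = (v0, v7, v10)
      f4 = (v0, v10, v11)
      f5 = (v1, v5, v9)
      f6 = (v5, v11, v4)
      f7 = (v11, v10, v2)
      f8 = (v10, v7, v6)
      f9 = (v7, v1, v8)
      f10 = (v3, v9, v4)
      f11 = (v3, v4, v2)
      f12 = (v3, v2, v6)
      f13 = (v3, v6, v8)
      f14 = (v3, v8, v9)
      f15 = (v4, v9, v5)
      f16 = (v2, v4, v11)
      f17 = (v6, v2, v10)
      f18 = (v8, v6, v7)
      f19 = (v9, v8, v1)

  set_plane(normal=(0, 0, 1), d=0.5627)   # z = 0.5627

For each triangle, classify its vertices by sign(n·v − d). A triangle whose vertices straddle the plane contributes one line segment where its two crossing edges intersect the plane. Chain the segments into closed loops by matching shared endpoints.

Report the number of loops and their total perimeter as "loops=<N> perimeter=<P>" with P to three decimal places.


loops=1 perimeter=7.091

Straddling triangles (10 of 20):
  (v0,v11,v5) [-++] → (-1.12063, 0.339972, 0.5627)–(-0.425055, 1.03554, 0.5627)  len=0.9837
  (v0,v5,v1) [-+-] → (-0.425055, 1.03554, 0.5627)–(0.425055, 1.03554, 0.5627)  len=0.8501
  (v0,v10,v11) [--+] → (-1.2505, 0, 0.5627)–(-1.12063, 0.339972, 0.5627)  len=0.3639
  (v1,v5,v9) [-++] → (0.425055, 1.03554, 0.5627)–(1.12063, 0.339972, 0.5627)  len=0.9837
  (v11,v10,v2) [+--] → (-1.2505, 0, 0.5627)–(-1.12063, -0.339972, 0.5627)  len=0.3639
  (v3,v9,v4) [-++] → (1.12063, -0.339972, 0.5627)–(0.425055, -1.03554, 0.5627)  len=0.9837
  (v3,v4,v2) [-+-] → (0.425055, -1.03554, 0.5627)–(-0.425055, -1.03554, 0.5627)  len=0.8501
  (v3,v8,v9) [--+] → (1.2505, 0, 0.5627)–(1.12063, -0.339972, 0.5627)  len=0.3639
  (v2,v4,v11) [-++] → (-0.425055, -1.03554, 0.5627)–(-1.12063, -0.339972, 0.5627)  len=0.9837
  (v9,v8,v1) [+--] → (1.2505, 0, 0.5627)–(1.12063, 0.339972, 0.5627)  len=0.3639

Chained into 1 loop(s):
  loop 1: 10 segments, perimeter = 7.0907
Total perimeter = 7.091


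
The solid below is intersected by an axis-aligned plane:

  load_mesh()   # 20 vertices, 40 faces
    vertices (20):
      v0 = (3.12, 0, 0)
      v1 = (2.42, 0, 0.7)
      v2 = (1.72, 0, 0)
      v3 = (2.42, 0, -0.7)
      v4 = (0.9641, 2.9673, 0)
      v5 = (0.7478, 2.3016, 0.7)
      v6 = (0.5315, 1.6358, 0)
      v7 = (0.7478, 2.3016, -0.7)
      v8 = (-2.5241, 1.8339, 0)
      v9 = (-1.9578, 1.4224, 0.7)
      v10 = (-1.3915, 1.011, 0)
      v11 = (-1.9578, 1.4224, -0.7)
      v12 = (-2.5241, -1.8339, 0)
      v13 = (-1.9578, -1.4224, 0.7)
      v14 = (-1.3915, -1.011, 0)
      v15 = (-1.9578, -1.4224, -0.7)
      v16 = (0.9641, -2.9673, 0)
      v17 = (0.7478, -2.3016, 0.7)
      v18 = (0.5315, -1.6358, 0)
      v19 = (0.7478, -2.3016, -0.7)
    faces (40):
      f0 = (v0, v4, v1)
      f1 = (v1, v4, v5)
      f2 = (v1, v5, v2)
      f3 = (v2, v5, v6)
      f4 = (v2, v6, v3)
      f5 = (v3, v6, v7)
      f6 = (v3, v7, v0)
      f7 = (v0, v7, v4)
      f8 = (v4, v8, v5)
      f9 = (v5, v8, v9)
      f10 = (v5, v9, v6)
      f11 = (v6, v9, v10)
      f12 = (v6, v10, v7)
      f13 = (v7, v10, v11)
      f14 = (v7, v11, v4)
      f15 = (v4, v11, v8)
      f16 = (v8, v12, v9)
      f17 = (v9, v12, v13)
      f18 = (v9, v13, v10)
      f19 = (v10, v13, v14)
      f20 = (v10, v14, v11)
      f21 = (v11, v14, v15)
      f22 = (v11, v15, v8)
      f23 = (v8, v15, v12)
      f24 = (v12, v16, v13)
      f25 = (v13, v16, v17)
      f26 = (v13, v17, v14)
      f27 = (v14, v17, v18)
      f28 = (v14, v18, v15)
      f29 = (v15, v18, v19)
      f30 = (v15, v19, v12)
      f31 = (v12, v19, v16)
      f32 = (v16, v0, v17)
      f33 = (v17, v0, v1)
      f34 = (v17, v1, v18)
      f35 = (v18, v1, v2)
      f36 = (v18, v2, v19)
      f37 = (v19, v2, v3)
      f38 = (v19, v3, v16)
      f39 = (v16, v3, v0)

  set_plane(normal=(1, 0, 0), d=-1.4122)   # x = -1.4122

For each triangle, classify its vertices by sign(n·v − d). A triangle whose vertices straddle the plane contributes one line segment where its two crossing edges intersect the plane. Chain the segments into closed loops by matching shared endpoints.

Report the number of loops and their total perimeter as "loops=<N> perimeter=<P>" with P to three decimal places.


Straddling triangles (18 of 40):
  (v4,v8,v5) [+-+] → (-1.4122, 2.19518, 0)–(-1.4122, 1.99284, 0.237883)  len=0.3123
  (v5,v8,v9) [+--] → (-1.4122, 1.99284, 0.237883)–(-1.4122, 1.5997, 0.7)  len=0.6067
  (v5,v9,v6) [+-+] → (-1.4122, 1.5997, 0.7)–(-1.4122, 1.46917, 0.546575)  len=0.2014
  (v6,v9,v10) [+-+] → (-1.4122, 1.46917, 0.546575)–(-1.4122, 1.02604, 0.0255871)  len=0.6840
  (v7,v10,v11) [++-] → (-1.4122, 1.02604, -0.0255871)–(-1.4122, 1.5997, -0.7)  len=0.8854
  (v7,v11,v4) [+-+] → (-1.4122, 1.5997, -0.7)–(-1.4122, 1.71088, -0.569291)  len=0.1716
  (v4,v11,v8) [+--] → (-1.4122, 1.71088, -0.569291)–(-1.4122, 2.19518, 0)  len=0.7474
  (v9,v13,v10) [--+] → (-1.4122, 0.922052, 0.0255871)–(-1.4122, 1.02604, 0.0255871)  len=0.1040
  (v10,v13,v14) [+-+] → (-1.4122, 0.922052, 0.0255871)–(-1.4122, -1.02604, 0.0255871)  len=1.9481
  (v10,v14,v11) [++-] → (-1.4122, -0.922052, -0.0255871)–(-1.4122, 1.02604, -0.0255871)  len=1.9481
  (v11,v14,v15) [-+-] → (-1.4122, -0.922052, -0.0255871)–(-1.4122, -1.02604, -0.0255871)  len=0.1040
  (v12,v16,v13) [-+-] → (-1.4122, -2.19518, 0)–(-1.4122, -1.71088, 0.569291)  len=0.7474
  (v13,v16,v17) [-++] → (-1.4122, -1.71088, 0.569291)–(-1.4122, -1.5997, 0.7)  len=0.1716
  (v13,v17,v14) [-++] → (-1.4122, -1.5997, 0.7)–(-1.4122, -1.02604, 0.0255871)  len=0.8854
  (v14,v18,v15) [++-] → (-1.4122, -1.46917, -0.546575)–(-1.4122, -1.02604, -0.0255871)  len=0.6840
  (v15,v18,v19) [-++] → (-1.4122, -1.46917, -0.546575)–(-1.4122, -1.5997, -0.7)  len=0.2014
  (v15,v19,v12) [-+-] → (-1.4122, -1.5997, -0.7)–(-1.4122, -1.99284, -0.237883)  len=0.6067
  (v12,v19,v16) [-++] → (-1.4122, -1.99284, -0.237883)–(-1.4122, -2.19518, 0)  len=0.3123

Chained into 1 loop(s):
  loop 1: 18 segments, perimeter = 11.3218
Total perimeter = 11.322

loops=1 perimeter=11.322


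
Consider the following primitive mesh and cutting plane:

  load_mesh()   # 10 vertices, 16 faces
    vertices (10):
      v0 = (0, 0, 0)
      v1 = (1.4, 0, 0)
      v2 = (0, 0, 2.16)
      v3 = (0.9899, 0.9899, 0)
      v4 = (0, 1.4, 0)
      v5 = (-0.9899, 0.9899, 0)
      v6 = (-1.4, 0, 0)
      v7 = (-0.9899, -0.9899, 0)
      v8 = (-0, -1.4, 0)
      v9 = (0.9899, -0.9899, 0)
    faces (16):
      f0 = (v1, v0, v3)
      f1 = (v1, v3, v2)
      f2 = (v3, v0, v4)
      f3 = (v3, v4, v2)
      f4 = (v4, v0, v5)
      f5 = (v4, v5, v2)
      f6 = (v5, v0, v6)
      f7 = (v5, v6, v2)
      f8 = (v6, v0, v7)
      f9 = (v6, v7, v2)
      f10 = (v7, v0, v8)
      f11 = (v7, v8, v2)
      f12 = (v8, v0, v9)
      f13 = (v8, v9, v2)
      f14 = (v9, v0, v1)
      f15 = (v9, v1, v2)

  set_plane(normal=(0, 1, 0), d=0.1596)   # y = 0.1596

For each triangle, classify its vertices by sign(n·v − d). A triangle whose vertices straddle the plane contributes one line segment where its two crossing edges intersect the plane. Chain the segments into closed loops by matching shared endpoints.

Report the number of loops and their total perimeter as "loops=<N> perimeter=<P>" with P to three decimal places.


Straddling triangles (8 of 16):
  (v1,v0,v3) [--+] → (0.1596, 0.1596, 0)–(1.33388, 0.1596, 0)  len=1.1743
  (v1,v3,v2) [-+-] → (1.33388, 0.1596, 0)–(0.1596, 0.1596, 1.81175)  len=2.1590
  (v3,v0,v4) [+-+] → (0.1596, 0.1596, 0)–(0, 0.1596, 0)  len=0.1596
  (v3,v4,v2) [++-] → (0, 0.1596, 1.91376)–(0.1596, 0.1596, 1.81175)  len=0.1894
  (v4,v0,v5) [+-+] → (0, 0.1596, 0)–(-0.1596, 0.1596, 0)  len=0.1596
  (v4,v5,v2) [++-] → (-0.1596, 0.1596, 1.81175)–(0, 0.1596, 1.91376)  len=0.1894
  (v5,v0,v6) [+--] → (-0.1596, 0.1596, 0)–(-1.33388, 0.1596, 0)  len=1.1743
  (v5,v6,v2) [+--] → (-1.33388, 0.1596, 0)–(-0.1596, 0.1596, 1.81175)  len=2.1590

Chained into 1 loop(s):
  loop 1: 8 segments, perimeter = 7.3646
Total perimeter = 7.365

loops=1 perimeter=7.365


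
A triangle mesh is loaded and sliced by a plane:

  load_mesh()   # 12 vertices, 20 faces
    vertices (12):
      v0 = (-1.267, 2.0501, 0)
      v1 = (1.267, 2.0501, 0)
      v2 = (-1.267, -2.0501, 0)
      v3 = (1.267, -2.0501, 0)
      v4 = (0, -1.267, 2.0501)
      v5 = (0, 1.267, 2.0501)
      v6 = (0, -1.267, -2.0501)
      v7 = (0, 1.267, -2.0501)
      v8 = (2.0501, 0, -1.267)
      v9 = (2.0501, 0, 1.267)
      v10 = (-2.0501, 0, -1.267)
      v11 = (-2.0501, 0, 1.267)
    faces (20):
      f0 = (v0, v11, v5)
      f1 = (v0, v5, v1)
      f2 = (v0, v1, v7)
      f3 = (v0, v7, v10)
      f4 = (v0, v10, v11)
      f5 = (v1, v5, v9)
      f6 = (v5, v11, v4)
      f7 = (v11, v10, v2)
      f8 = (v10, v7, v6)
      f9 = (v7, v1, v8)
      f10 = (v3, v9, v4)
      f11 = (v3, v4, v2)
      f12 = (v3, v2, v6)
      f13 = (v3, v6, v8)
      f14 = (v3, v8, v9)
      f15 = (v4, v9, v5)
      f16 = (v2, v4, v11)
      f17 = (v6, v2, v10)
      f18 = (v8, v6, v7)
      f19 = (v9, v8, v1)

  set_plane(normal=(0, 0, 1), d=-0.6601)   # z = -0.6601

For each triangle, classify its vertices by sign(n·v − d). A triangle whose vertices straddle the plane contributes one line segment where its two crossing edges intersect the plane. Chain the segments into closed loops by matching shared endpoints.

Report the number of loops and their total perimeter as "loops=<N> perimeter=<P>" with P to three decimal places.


loops=1 perimeter=12.257

Straddling triangles (10 of 20):
  (v0,v1,v7) [++-] → (0.859046, 1.79795, -0.6601)–(-0.859046, 1.79795, -0.6601)  len=1.7181
  (v0,v7,v10) [+--] → (-0.859046, 1.79795, -0.6601)–(-1.67499, 0.982009, -0.6601)  len=1.1539
  (v0,v10,v11) [+-+] → (-1.67499, 0.982009, -0.6601)–(-2.0501, 0, -0.6601)  len=1.0512
  (v11,v10,v2) [+-+] → (-2.0501, 0, -0.6601)–(-1.67499, -0.982009, -0.6601)  len=1.0512
  (v7,v1,v8) [-+-] → (0.859046, 1.79795, -0.6601)–(1.67499, 0.982009, -0.6601)  len=1.1539
  (v3,v2,v6) [++-] → (-0.859046, -1.79795, -0.6601)–(0.859046, -1.79795, -0.6601)  len=1.7181
  (v3,v6,v8) [+--] → (0.859046, -1.79795, -0.6601)–(1.67499, -0.982009, -0.6601)  len=1.1539
  (v3,v8,v9) [+-+] → (1.67499, -0.982009, -0.6601)–(2.0501, 0, -0.6601)  len=1.0512
  (v6,v2,v10) [-+-] → (-0.859046, -1.79795, -0.6601)–(-1.67499, -0.982009, -0.6601)  len=1.1539
  (v9,v8,v1) [+-+] → (2.0501, 0, -0.6601)–(1.67499, 0.982009, -0.6601)  len=1.0512

Chained into 1 loop(s):
  loop 1: 10 segments, perimeter = 12.2567
Total perimeter = 12.257


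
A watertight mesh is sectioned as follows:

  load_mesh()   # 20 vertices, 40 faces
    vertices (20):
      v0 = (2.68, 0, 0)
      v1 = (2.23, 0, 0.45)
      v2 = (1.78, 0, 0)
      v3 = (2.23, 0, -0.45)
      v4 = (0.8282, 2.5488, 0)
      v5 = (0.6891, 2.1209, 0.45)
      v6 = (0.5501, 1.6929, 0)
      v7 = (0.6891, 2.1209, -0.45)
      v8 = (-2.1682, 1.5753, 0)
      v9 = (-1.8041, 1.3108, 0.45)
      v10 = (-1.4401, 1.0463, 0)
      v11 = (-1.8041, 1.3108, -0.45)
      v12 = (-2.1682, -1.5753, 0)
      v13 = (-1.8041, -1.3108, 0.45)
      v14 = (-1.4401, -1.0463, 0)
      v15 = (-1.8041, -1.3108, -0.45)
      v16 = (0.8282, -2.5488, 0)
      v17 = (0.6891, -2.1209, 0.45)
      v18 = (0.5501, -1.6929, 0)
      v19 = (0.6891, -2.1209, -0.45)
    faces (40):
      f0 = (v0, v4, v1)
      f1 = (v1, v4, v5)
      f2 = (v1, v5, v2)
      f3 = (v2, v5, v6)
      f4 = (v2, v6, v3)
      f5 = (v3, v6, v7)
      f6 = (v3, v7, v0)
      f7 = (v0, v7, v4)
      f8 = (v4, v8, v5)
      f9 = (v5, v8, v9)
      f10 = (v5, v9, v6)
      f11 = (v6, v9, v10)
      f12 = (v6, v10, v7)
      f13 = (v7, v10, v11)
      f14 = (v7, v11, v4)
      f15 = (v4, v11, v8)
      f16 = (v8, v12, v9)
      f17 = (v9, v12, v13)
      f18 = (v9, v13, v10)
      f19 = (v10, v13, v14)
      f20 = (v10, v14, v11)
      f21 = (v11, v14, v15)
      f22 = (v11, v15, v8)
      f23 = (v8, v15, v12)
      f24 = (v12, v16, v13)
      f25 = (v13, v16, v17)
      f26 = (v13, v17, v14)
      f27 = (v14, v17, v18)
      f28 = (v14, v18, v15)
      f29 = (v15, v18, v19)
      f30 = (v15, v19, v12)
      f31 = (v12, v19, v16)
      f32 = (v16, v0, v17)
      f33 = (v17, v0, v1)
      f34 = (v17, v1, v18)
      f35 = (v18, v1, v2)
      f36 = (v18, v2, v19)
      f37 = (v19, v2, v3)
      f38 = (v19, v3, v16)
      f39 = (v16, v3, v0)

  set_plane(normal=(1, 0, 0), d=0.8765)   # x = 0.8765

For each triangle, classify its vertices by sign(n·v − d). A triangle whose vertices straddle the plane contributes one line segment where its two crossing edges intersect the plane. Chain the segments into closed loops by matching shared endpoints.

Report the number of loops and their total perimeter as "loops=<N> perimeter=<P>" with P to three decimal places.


loops=2 perimeter=6.125

Straddling triangles (16 of 40):
  (v0,v4,v1) [+-+] → (0.8765, 2.48232, 0)–(0.8765, 2.46098, 0.0155051)  len=0.0264
  (v1,v4,v5) [+--] → (0.8765, 2.46098, 0.0155051)–(0.8765, 1.86296, 0.45)  len=0.7392
  (v1,v5,v2) [+-+] → (0.8765, 1.86296, 0.45)–(0.8765, 1.75656, 0.372697)  len=0.1315
  (v2,v5,v6) [+--] → (0.8765, 1.75656, 0.372697)–(0.8765, 1.24363, 0)  len=0.6340
  (v2,v6,v3) [+-+] → (0.8765, 1.24363, 0)–(0.8765, 1.36397, -0.0874338)  len=0.1488
  (v3,v6,v7) [+--] → (0.8765, 1.36397, -0.0874338)–(0.8765, 1.86296, -0.45)  len=0.6168
  (v3,v7,v0) [+-+] → (0.8765, 1.86296, -0.45)–(0.8765, 1.92126, -0.407642)  len=0.0721
  (v0,v7,v4) [+--] → (0.8765, 1.92126, -0.407642)–(0.8765, 2.48232, 0)  len=0.6935
  (v16,v0,v17) [-+-] → (0.8765, -2.48232, 0)–(0.8765, -1.92126, 0.407642)  len=0.6935
  (v17,v0,v1) [-++] → (0.8765, -1.92126, 0.407642)–(0.8765, -1.86296, 0.45)  len=0.0721
  (v17,v1,v18) [-+-] → (0.8765, -1.86296, 0.45)–(0.8765, -1.36397, 0.0874338)  len=0.6168
  (v18,v1,v2) [-++] → (0.8765, -1.36397, 0.0874338)–(0.8765, -1.24363, 0)  len=0.1488
  (v18,v2,v19) [-+-] → (0.8765, -1.24363, 0)–(0.8765, -1.75656, -0.372697)  len=0.6340
  (v19,v2,v3) [-++] → (0.8765, -1.75656, -0.372697)–(0.8765, -1.86296, -0.45)  len=0.1315
  (v19,v3,v16) [-+-] → (0.8765, -1.86296, -0.45)–(0.8765, -2.46098, -0.0155051)  len=0.7392
  (v16,v3,v0) [-++] → (0.8765, -2.46098, -0.0155051)–(0.8765, -2.48232, 0)  len=0.0264

Chained into 2 loop(s):
  loop 1: 8 segments, perimeter = 3.0623
  loop 2: 8 segments, perimeter = 3.0623
Total perimeter = 6.125


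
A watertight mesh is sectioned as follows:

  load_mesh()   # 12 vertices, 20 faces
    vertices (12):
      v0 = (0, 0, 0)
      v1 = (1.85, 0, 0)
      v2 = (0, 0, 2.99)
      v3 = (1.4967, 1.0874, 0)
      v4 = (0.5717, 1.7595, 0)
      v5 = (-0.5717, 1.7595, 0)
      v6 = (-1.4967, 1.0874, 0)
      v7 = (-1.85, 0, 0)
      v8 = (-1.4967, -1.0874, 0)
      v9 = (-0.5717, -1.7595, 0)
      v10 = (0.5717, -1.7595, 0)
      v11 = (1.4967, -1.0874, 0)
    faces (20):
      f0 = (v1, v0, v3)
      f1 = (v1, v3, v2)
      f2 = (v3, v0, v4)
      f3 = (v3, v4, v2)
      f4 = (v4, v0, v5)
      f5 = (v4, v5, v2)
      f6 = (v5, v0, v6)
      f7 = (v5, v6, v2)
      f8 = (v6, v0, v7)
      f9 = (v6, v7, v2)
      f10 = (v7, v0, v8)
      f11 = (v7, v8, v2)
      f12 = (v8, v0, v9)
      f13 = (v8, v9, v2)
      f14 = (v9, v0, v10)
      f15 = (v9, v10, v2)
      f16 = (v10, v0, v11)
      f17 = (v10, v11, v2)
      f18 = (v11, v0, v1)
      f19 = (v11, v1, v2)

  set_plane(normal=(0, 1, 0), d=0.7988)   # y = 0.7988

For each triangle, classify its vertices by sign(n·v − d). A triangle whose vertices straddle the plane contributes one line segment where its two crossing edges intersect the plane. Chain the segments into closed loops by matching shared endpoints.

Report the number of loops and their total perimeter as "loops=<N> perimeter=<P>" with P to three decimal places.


loops=1 perimeter=7.941

Straddling triangles (10 of 20):
  (v1,v0,v3) [--+] → (1.09947, 0.7988, 0)–(1.59047, 0.7988, 0)  len=0.4910
  (v1,v3,v2) [-+-] → (1.59047, 0.7988, 0)–(1.09947, 0.7988, 0.793557)  len=0.9332
  (v3,v0,v4) [+-+] → (1.09947, 0.7988, 0)–(0.259548, 0.7988, 0)  len=0.8399
  (v3,v4,v2) [++-] → (0.259548, 0.7988, 1.63256)–(1.09947, 0.7988, 0.793557)  len=1.1872
  (v4,v0,v5) [+-+] → (0.259548, 0.7988, 0)–(-0.259548, 0.7988, 0)  len=0.5191
  (v4,v5,v2) [++-] → (-0.259548, 0.7988, 1.63256)–(0.259548, 0.7988, 1.63256)  len=0.5191
  (v5,v0,v6) [+-+] → (-0.259548, 0.7988, 0)–(-1.09947, 0.7988, 0)  len=0.8399
  (v5,v6,v2) [++-] → (-1.09947, 0.7988, 0.793557)–(-0.259548, 0.7988, 1.63256)  len=1.1872
  (v6,v0,v7) [+--] → (-1.09947, 0.7988, 0)–(-1.59047, 0.7988, 0)  len=0.4910
  (v6,v7,v2) [+--] → (-1.59047, 0.7988, 0)–(-1.09947, 0.7988, 0.793557)  len=0.9332

Chained into 1 loop(s):
  loop 1: 10 segments, perimeter = 7.9407
Total perimeter = 7.941


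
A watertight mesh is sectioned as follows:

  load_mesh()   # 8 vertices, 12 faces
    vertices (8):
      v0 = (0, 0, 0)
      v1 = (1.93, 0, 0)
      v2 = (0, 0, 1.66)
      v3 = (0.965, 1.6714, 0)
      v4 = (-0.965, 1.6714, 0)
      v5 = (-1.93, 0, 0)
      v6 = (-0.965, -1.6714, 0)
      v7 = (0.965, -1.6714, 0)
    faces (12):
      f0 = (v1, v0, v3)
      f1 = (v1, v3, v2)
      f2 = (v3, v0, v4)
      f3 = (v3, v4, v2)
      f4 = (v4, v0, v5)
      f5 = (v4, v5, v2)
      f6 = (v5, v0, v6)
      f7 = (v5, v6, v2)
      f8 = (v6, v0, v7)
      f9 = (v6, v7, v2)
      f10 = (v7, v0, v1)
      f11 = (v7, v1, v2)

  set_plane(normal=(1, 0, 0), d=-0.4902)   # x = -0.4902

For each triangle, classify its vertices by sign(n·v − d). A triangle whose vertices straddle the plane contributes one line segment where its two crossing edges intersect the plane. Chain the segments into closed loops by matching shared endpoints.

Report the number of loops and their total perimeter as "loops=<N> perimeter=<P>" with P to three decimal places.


Straddling triangles (8 of 12):
  (v3,v0,v4) [++-] → (-0.4902, 0.849037, 0)–(-0.4902, 1.6714, 0)  len=0.8224
  (v3,v4,v2) [+-+] → (-0.4902, 1.6714, 0)–(-0.4902, 0.849037, 0.816754)  len=1.1590
  (v4,v0,v5) [-+-] → (-0.4902, 0.849037, 0)–(-0.4902, 0, 0)  len=0.8490
  (v4,v5,v2) [--+] → (-0.4902, 0, 1.23838)–(-0.4902, 0.849037, 0.816754)  len=0.9480
  (v5,v0,v6) [-+-] → (-0.4902, 0, 0)–(-0.4902, -0.849037, 0)  len=0.8490
  (v5,v6,v2) [--+] → (-0.4902, -0.849037, 0.816754)–(-0.4902, 0, 1.23838)  len=0.9480
  (v6,v0,v7) [-++] → (-0.4902, -0.849037, 0)–(-0.4902, -1.6714, 0)  len=0.8224
  (v6,v7,v2) [-++] → (-0.4902, -1.6714, 0)–(-0.4902, -0.849037, 0.816754)  len=1.1590

Chained into 1 loop(s):
  loop 1: 8 segments, perimeter = 7.5568
Total perimeter = 7.557

loops=1 perimeter=7.557


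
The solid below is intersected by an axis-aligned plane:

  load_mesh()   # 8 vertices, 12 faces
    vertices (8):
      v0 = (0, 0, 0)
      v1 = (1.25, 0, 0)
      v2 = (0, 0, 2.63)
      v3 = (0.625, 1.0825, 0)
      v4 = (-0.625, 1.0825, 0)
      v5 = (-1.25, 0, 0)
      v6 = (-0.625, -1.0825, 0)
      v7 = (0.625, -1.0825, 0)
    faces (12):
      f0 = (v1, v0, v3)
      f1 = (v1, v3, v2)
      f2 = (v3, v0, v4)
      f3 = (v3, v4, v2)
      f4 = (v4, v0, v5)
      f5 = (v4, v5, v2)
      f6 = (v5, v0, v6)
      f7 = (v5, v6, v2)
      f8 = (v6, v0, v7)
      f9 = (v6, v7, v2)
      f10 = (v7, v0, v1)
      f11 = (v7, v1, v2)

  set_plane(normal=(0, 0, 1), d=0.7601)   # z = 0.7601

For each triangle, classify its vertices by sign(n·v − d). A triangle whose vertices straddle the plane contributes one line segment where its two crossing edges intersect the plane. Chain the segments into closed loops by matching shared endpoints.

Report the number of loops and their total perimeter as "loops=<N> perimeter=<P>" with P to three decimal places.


Straddling triangles (6 of 12):
  (v1,v3,v2) [--+] → (0.444368, 0.769645, 0.7601)–(0.888736, 0, 0.7601)  len=0.8887
  (v3,v4,v2) [--+] → (-0.444368, 0.769645, 0.7601)–(0.444368, 0.769645, 0.7601)  len=0.8887
  (v4,v5,v2) [--+] → (-0.888736, 0, 0.7601)–(-0.444368, 0.769645, 0.7601)  len=0.8887
  (v5,v6,v2) [--+] → (-0.444368, -0.769645, 0.7601)–(-0.888736, 0, 0.7601)  len=0.8887
  (v6,v7,v2) [--+] → (0.444368, -0.769645, 0.7601)–(-0.444368, -0.769645, 0.7601)  len=0.8887
  (v7,v1,v2) [--+] → (0.888736, 0, 0.7601)–(0.444368, -0.769645, 0.7601)  len=0.8887

Chained into 1 loop(s):
  loop 1: 6 segments, perimeter = 5.3323
Total perimeter = 5.332

loops=1 perimeter=5.332


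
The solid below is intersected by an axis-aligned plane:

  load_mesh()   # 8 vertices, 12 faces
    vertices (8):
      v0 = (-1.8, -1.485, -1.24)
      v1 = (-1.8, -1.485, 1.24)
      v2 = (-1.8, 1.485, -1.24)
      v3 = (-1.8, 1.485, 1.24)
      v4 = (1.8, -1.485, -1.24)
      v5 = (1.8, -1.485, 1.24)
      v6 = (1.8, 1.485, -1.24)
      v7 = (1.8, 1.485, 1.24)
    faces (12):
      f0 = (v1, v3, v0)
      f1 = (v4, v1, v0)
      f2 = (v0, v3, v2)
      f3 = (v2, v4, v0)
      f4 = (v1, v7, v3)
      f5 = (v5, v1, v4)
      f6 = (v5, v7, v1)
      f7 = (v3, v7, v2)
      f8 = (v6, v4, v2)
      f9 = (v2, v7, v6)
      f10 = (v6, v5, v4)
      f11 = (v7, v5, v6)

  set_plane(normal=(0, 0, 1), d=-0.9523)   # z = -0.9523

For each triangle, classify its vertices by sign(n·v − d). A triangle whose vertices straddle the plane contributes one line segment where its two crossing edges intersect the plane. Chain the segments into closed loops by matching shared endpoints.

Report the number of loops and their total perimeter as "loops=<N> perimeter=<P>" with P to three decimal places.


loops=1 perimeter=13.140

Straddling triangles (8 of 12):
  (v1,v3,v0) [++-] → (-1.8, -1.14046, -0.9523)–(-1.8, -1.485, -0.9523)  len=0.3445
  (v4,v1,v0) [-+-] → (1.38237, -1.485, -0.9523)–(-1.8, -1.485, -0.9523)  len=3.1824
  (v0,v3,v2) [-+-] → (-1.8, -1.14046, -0.9523)–(-1.8, 1.485, -0.9523)  len=2.6255
  (v5,v1,v4) [++-] → (1.38237, -1.485, -0.9523)–(1.8, -1.485, -0.9523)  len=0.4176
  (v3,v7,v2) [++-] → (-1.38237, 1.485, -0.9523)–(-1.8, 1.485, -0.9523)  len=0.4176
  (v2,v7,v6) [-+-] → (-1.38237, 1.485, -0.9523)–(1.8, 1.485, -0.9523)  len=3.1824
  (v6,v5,v4) [-+-] → (1.8, 1.14046, -0.9523)–(1.8, -1.485, -0.9523)  len=2.6255
  (v7,v5,v6) [++-] → (1.8, 1.14046, -0.9523)–(1.8, 1.485, -0.9523)  len=0.3445

Chained into 1 loop(s):
  loop 1: 8 segments, perimeter = 13.1400
Total perimeter = 13.140


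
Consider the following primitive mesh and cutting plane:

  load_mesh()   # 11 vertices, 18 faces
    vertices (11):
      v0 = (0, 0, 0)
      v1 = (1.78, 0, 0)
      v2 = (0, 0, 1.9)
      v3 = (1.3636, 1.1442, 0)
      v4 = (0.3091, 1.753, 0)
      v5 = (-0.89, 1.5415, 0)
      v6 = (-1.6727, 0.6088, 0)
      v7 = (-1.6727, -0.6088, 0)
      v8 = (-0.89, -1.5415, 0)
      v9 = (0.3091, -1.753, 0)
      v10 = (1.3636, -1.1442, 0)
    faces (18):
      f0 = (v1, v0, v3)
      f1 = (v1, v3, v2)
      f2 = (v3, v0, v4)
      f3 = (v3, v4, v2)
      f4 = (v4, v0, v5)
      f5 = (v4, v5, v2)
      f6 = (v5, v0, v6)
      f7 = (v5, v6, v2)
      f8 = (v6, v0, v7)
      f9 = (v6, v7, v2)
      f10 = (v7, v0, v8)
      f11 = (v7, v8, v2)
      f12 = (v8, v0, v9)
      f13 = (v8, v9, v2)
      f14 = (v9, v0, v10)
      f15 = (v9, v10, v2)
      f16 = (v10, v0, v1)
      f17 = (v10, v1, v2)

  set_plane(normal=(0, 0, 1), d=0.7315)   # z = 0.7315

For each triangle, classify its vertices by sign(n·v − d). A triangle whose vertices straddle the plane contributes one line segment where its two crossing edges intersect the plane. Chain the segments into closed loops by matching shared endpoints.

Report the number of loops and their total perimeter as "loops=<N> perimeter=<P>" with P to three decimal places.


Straddling triangles (9 of 18):
  (v1,v3,v2) [--+] → (0.838614, 0.703683, 0.7315)–(1.0947, 0, 0.7315)  len=0.7488
  (v3,v4,v2) [--+] → (0.190096, 1.07809, 0.7315)–(0.838614, 0.703683, 0.7315)  len=0.7488
  (v4,v5,v2) [--+] → (-0.54735, 0.948022, 0.7315)–(0.190097, 1.0781, 0.7315)  len=0.7488
  (v5,v6,v2) [--+] → (-1.02871, 0.374412, 0.7315)–(-0.54735, 0.948022, 0.7315)  len=0.7488
  (v6,v7,v2) [--+] → (-1.02871, -0.374412, 0.7315)–(-1.02871, 0.374412, 0.7315)  len=0.7488
  (v7,v8,v2) [--+] → (-0.54735, -0.948022, 0.7315)–(-1.02871, -0.374412, 0.7315)  len=0.7488
  (v8,v9,v2) [--+] → (0.190096, -1.07809, 0.7315)–(-0.54735, -0.948022, 0.7315)  len=0.7488
  (v9,v10,v2) [--+] → (0.838614, -0.703683, 0.7315)–(0.190097, -1.0781, 0.7315)  len=0.7488
  (v10,v1,v2) [--+] → (1.0947, 0, 0.7315)–(0.838614, -0.703683, 0.7315)  len=0.7488

Chained into 1 loop(s):
  loop 1: 9 segments, perimeter = 6.7395
Total perimeter = 6.739

loops=1 perimeter=6.739


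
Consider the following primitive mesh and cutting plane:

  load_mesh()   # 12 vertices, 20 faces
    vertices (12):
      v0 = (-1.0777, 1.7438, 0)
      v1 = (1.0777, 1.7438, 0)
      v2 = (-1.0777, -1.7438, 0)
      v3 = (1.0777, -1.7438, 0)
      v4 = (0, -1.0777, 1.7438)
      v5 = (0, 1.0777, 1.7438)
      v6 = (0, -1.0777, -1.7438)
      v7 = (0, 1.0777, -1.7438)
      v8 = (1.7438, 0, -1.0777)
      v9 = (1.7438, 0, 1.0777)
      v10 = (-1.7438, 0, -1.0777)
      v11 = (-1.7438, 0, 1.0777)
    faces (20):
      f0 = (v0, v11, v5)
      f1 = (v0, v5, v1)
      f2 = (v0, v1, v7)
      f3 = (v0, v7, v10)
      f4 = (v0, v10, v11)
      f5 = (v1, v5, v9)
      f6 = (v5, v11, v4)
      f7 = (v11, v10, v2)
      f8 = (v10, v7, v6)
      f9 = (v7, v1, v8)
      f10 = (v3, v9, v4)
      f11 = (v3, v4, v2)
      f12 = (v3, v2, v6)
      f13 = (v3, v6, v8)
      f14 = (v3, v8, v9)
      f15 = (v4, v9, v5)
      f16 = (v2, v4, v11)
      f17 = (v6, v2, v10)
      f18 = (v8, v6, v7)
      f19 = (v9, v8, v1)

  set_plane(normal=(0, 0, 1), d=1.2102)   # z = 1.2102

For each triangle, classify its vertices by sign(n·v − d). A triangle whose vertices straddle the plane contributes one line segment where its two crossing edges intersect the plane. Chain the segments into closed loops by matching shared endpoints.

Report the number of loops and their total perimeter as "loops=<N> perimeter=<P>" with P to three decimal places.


loops=1 perimeter=8.213

Straddling triangles (8 of 20):
  (v0,v11,v5) [--+] → (-1.39692, 0.214375, 1.2102)–(-0.329774, 1.28153, 1.2102)  len=1.5092
  (v0,v5,v1) [-+-] → (-0.329774, 1.28153, 1.2102)–(0.329774, 1.28153, 1.2102)  len=0.6595
  (v1,v5,v9) [-+-] → (0.329774, 1.28153, 1.2102)–(1.39692, 0.214375, 1.2102)  len=1.5092
  (v5,v11,v4) [+-+] → (-1.39692, 0.214375, 1.2102)–(-1.39692, -0.214375, 1.2102)  len=0.4288
  (v3,v9,v4) [--+] → (1.39692, -0.214375, 1.2102)–(0.329774, -1.28153, 1.2102)  len=1.5092
  (v3,v4,v2) [-+-] → (0.329774, -1.28153, 1.2102)–(-0.329774, -1.28153, 1.2102)  len=0.6595
  (v4,v9,v5) [+-+] → (1.39692, -0.214375, 1.2102)–(1.39692, 0.214375, 1.2102)  len=0.4288
  (v2,v4,v11) [-+-] → (-0.329774, -1.28153, 1.2102)–(-1.39692, -0.214375, 1.2102)  len=1.5092

Chained into 1 loop(s):
  loop 1: 8 segments, perimeter = 8.2133
Total perimeter = 8.213


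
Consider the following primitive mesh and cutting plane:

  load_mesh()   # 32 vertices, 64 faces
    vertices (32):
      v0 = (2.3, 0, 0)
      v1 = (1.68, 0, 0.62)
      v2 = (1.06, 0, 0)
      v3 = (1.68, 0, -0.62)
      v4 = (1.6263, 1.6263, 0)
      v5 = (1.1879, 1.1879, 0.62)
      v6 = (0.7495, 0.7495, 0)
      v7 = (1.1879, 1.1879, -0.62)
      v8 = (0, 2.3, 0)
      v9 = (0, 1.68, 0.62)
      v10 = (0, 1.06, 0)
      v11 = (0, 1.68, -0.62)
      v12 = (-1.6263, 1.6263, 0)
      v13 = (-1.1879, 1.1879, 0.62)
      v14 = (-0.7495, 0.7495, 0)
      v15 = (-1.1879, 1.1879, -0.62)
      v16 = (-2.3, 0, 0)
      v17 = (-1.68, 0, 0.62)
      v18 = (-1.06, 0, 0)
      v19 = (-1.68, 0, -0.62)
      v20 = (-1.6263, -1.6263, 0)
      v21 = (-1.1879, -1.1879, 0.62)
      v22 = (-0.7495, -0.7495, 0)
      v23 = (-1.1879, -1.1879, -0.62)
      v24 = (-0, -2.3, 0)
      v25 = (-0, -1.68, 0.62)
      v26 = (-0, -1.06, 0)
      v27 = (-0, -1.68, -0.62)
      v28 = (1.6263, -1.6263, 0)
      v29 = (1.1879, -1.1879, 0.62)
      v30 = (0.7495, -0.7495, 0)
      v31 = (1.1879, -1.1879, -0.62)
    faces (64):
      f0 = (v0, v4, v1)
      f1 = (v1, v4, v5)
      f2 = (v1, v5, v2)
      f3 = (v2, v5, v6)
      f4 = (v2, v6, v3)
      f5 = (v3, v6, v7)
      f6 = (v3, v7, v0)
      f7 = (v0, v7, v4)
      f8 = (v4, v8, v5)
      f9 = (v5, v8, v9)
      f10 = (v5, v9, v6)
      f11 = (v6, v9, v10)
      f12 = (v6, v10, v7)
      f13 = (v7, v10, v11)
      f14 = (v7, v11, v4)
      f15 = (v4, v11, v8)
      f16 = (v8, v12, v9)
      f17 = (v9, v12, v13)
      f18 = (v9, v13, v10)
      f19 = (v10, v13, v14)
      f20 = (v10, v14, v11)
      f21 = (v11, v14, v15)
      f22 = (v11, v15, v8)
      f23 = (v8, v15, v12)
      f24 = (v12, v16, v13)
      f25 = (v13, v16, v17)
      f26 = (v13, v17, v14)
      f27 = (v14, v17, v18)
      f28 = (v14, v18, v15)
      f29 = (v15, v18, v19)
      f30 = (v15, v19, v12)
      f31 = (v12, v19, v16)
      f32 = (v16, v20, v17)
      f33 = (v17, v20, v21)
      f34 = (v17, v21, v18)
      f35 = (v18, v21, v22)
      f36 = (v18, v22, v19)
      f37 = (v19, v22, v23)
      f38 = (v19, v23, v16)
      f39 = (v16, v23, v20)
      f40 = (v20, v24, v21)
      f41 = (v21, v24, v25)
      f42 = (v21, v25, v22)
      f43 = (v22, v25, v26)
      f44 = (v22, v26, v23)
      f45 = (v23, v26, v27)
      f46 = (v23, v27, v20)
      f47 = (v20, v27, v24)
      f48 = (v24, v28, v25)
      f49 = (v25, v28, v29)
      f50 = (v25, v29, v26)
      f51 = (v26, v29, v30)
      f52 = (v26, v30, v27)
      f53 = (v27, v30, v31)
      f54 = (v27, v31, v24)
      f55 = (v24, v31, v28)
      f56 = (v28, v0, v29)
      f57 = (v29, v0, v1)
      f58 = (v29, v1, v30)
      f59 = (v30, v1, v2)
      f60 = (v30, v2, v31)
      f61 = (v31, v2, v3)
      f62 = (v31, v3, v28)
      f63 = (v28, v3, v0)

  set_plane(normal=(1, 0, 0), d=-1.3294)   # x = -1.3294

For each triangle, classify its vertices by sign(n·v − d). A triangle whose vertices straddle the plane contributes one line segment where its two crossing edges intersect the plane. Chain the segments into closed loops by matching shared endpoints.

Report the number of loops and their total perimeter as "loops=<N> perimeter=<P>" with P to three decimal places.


Straddling triangles (18 of 64):
  (v8,v12,v9) [+-+] → (-1.3294, 1.74929, 0)–(-1.3294, 1.6361, 0.113188)  len=0.1601
  (v9,v12,v13) [+-+] → (-1.3294, 1.6361, 0.113188)–(-1.3294, 1.3294, 0.419886)  len=0.4337
  (v8,v15,v12) [++-] → (-1.3294, 1.3294, -0.419886)–(-1.3294, 1.74929, 0)  len=0.5938
  (v12,v16,v13) [--+] → (-1.3294, 1.03676, 0.541113)–(-1.3294, 1.3294, 0.419886)  len=0.3168
  (v13,v16,v17) [+--] → (-1.3294, 1.03676, 0.541113)–(-1.3294, 0.846327, 0.62)  len=0.2061
  (v13,v17,v14) [+-+] → (-1.3294, 0.846327, 0.62)–(-1.3294, 0.282402, 0.386392)  len=0.6104
  (v14,v17,v18) [+-+] → (-1.3294, 0.282402, 0.386392)–(-1.3294, 0, 0.2694)  len=0.3057
  (v15,v18,v19) [++-] → (-1.3294, 0, -0.2694)–(-1.3294, 0.846327, -0.62)  len=0.9161
  (v15,v19,v12) [+--] → (-1.3294, 0.846327, -0.62)–(-1.3294, 1.3294, -0.419886)  len=0.5229
  (v17,v20,v21) [--+] → (-1.3294, -1.3294, 0.419886)–(-1.3294, -0.846327, 0.62)  len=0.5229
  (v17,v21,v18) [-++] → (-1.3294, -0.846327, 0.62)–(-1.3294, 0, 0.2694)  len=0.9161
  (v18,v22,v19) [++-] → (-1.3294, -0.282402, -0.386392)–(-1.3294, 0, -0.2694)  len=0.3057
  (v19,v22,v23) [-++] → (-1.3294, -0.282402, -0.386392)–(-1.3294, -0.846327, -0.62)  len=0.6104
  (v19,v23,v16) [-+-] → (-1.3294, -0.846327, -0.62)–(-1.3294, -1.03676, -0.541113)  len=0.2061
  (v16,v23,v20) [-+-] → (-1.3294, -1.03676, -0.541113)–(-1.3294, -1.3294, -0.419886)  len=0.3168
  (v20,v24,v21) [-++] → (-1.3294, -1.74929, 0)–(-1.3294, -1.3294, 0.419886)  len=0.5938
  (v23,v27,v20) [++-] → (-1.3294, -1.6361, -0.113188)–(-1.3294, -1.3294, -0.419886)  len=0.4337
  (v20,v27,v24) [-++] → (-1.3294, -1.6361, -0.113188)–(-1.3294, -1.74929, 0)  len=0.1601

Chained into 1 loop(s):
  loop 1: 18 segments, perimeter = 8.1311
Total perimeter = 8.131

loops=1 perimeter=8.131


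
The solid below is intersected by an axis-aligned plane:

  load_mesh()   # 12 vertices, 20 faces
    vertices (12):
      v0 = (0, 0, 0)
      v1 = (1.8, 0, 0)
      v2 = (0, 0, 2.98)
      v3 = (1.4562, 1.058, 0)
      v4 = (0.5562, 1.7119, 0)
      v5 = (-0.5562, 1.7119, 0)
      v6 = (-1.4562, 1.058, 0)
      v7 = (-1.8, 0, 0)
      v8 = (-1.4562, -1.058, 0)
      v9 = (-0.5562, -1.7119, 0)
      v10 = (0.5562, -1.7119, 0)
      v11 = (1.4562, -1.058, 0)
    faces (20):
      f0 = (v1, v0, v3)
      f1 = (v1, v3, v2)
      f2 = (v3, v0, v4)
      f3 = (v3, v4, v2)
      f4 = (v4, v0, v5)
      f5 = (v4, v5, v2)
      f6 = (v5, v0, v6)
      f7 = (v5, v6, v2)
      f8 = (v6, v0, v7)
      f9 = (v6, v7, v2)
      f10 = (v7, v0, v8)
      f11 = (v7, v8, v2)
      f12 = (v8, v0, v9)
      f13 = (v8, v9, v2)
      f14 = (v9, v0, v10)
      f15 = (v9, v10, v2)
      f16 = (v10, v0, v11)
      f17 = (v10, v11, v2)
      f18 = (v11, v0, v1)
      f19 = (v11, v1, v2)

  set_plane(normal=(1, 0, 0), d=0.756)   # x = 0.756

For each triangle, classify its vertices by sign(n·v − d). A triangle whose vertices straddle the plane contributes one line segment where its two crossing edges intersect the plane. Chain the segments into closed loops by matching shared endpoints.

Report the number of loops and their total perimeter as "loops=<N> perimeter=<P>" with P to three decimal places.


Straddling triangles (8 of 20):
  (v1,v0,v3) [+-+] → (0.756, 0, 0)–(0.756, 0.549271, 0)  len=0.5493
  (v1,v3,v2) [++-] → (0.756, 0.549271, 1.4329)–(0.756, 0, 1.7284)  len=0.6237
  (v3,v0,v4) [+--] → (0.756, 0.549271, 0)–(0.756, 1.56673, 0)  len=1.0175
  (v3,v4,v2) [+--] → (0.756, 1.56673, 0)–(0.756, 0.549271, 1.4329)  len=1.7574
  (v10,v0,v11) [--+] → (0.756, -0.549271, 0)–(0.756, -1.56673, 0)  len=1.0175
  (v10,v11,v2) [-+-] → (0.756, -1.56673, 0)–(0.756, -0.549271, 1.4329)  len=1.7574
  (v11,v0,v1) [+-+] → (0.756, -0.549271, 0)–(0.756, 0, 0)  len=0.5493
  (v11,v1,v2) [++-] → (0.756, 0, 1.7284)–(0.756, -0.549271, 1.4329)  len=0.6237

Chained into 1 loop(s):
  loop 1: 8 segments, perimeter = 7.8957
Total perimeter = 7.896

loops=1 perimeter=7.896


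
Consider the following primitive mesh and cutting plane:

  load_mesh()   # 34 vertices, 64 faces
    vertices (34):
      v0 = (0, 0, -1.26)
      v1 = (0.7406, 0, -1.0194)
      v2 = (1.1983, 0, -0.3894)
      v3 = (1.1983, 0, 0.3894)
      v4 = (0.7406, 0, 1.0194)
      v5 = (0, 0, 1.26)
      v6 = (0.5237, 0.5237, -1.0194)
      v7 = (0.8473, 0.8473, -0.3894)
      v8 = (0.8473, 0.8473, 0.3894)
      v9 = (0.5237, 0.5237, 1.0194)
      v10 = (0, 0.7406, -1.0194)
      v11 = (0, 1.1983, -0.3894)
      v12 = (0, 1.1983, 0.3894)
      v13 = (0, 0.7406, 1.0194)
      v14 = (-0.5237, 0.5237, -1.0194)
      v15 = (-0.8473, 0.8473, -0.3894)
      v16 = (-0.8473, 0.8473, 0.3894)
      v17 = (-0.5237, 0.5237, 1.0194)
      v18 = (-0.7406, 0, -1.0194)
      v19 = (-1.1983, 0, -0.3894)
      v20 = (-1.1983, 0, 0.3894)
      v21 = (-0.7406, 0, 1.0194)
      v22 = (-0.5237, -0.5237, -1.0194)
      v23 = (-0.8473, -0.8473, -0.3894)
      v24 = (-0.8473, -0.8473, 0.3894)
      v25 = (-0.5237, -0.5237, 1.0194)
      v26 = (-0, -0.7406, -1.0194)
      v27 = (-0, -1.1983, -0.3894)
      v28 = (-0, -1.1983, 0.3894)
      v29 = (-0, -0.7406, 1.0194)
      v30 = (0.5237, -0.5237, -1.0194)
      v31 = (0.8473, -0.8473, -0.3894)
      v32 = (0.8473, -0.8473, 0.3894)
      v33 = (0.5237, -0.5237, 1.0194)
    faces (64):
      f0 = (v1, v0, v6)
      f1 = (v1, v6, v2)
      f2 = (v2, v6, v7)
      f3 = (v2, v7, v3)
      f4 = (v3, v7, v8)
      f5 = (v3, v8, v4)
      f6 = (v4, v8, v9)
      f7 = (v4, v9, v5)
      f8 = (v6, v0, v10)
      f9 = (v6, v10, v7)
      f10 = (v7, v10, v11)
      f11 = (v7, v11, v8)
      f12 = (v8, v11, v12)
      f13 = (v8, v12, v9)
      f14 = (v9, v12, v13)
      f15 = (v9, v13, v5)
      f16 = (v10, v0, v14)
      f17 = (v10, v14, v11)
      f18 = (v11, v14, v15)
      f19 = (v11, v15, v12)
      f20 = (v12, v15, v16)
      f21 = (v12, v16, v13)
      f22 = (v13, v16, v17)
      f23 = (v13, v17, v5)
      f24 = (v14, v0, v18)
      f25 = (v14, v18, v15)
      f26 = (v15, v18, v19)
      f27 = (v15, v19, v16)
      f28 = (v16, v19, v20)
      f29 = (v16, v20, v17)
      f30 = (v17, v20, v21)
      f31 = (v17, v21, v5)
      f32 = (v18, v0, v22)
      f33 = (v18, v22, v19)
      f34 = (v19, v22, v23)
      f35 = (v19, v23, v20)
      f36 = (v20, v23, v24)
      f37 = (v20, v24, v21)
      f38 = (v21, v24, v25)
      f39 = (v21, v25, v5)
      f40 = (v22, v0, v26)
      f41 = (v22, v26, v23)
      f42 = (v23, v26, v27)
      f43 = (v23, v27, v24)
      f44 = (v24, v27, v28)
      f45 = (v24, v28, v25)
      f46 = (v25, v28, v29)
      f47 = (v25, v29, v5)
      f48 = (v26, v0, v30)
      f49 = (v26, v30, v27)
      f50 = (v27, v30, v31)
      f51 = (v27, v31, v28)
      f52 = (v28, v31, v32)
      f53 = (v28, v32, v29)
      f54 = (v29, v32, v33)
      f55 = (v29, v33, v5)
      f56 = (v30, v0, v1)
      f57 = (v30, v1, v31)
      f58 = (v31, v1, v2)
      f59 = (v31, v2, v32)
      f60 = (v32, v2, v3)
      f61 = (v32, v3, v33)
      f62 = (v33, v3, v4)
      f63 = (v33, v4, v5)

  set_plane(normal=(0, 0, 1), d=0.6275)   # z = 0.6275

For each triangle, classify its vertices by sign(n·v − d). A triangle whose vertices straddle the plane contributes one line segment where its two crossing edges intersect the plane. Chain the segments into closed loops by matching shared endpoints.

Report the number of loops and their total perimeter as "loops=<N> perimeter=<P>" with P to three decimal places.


Straddling triangles (16 of 64):
  (v3,v8,v4) [--+] → (0.806974, 0.527074, 0.6275)–(1.02532, 0, 0.6275)  len=0.5705
  (v4,v8,v9) [+-+] → (0.806974, 0.527074, 0.6275)–(0.725, 0.725, 0.6275)  len=0.2142
  (v8,v12,v9) [--+] → (0.197925, 0.943344, 0.6275)–(0.725, 0.725, 0.6275)  len=0.5705
  (v9,v12,v13) [+-+] → (0.197925, 0.943344, 0.6275)–(0, 1.02532, 0.6275)  len=0.2142
  (v12,v16,v13) [--+] → (-0.527074, 0.806974, 0.6275)–(0, 1.02532, 0.6275)  len=0.5705
  (v13,v16,v17) [+-+] → (-0.527074, 0.806974, 0.6275)–(-0.725, 0.725, 0.6275)  len=0.2142
  (v16,v20,v17) [--+] → (-0.943344, 0.197925, 0.6275)–(-0.725, 0.725, 0.6275)  len=0.5705
  (v17,v20,v21) [+-+] → (-0.943344, 0.197925, 0.6275)–(-1.02532, 0, 0.6275)  len=0.2142
  (v20,v24,v21) [--+] → (-0.806974, -0.527074, 0.6275)–(-1.02532, 0, 0.6275)  len=0.5705
  (v21,v24,v25) [+-+] → (-0.806974, -0.527074, 0.6275)–(-0.725, -0.725, 0.6275)  len=0.2142
  (v24,v28,v25) [--+] → (-0.197925, -0.943344, 0.6275)–(-0.725, -0.725, 0.6275)  len=0.5705
  (v25,v28,v29) [+-+] → (-0.197925, -0.943344, 0.6275)–(0, -1.02532, 0.6275)  len=0.2142
  (v28,v32,v29) [--+] → (0.527074, -0.806974, 0.6275)–(0, -1.02532, 0.6275)  len=0.5705
  (v29,v32,v33) [+-+] → (0.527074, -0.806974, 0.6275)–(0.725, -0.725, 0.6275)  len=0.2142
  (v32,v3,v33) [--+] → (0.943344, -0.197925, 0.6275)–(0.725, -0.725, 0.6275)  len=0.5705
  (v33,v3,v4) [+-+] → (0.943344, -0.197925, 0.6275)–(1.02532, 0, 0.6275)  len=0.2142

Chained into 1 loop(s):
  loop 1: 16 segments, perimeter = 6.2779
Total perimeter = 6.278

loops=1 perimeter=6.278
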